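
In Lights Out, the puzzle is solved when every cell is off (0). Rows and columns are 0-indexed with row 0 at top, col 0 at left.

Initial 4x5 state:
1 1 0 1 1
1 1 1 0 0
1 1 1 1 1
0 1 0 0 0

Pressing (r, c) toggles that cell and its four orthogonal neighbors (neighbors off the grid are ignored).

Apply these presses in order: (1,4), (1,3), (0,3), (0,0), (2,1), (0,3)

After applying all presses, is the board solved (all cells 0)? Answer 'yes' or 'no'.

Answer: yes

Derivation:
After press 1 at (1,4):
1 1 0 1 0
1 1 1 1 1
1 1 1 1 0
0 1 0 0 0

After press 2 at (1,3):
1 1 0 0 0
1 1 0 0 0
1 1 1 0 0
0 1 0 0 0

After press 3 at (0,3):
1 1 1 1 1
1 1 0 1 0
1 1 1 0 0
0 1 0 0 0

After press 4 at (0,0):
0 0 1 1 1
0 1 0 1 0
1 1 1 0 0
0 1 0 0 0

After press 5 at (2,1):
0 0 1 1 1
0 0 0 1 0
0 0 0 0 0
0 0 0 0 0

After press 6 at (0,3):
0 0 0 0 0
0 0 0 0 0
0 0 0 0 0
0 0 0 0 0

Lights still on: 0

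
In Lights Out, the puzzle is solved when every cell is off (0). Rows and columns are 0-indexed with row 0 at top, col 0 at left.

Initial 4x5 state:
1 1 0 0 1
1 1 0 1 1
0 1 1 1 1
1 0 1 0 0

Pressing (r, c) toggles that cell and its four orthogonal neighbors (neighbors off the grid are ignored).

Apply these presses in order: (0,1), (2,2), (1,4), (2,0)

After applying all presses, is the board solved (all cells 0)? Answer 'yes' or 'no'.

After press 1 at (0,1):
0 0 1 0 1
1 0 0 1 1
0 1 1 1 1
1 0 1 0 0

After press 2 at (2,2):
0 0 1 0 1
1 0 1 1 1
0 0 0 0 1
1 0 0 0 0

After press 3 at (1,4):
0 0 1 0 0
1 0 1 0 0
0 0 0 0 0
1 0 0 0 0

After press 4 at (2,0):
0 0 1 0 0
0 0 1 0 0
1 1 0 0 0
0 0 0 0 0

Lights still on: 4

Answer: no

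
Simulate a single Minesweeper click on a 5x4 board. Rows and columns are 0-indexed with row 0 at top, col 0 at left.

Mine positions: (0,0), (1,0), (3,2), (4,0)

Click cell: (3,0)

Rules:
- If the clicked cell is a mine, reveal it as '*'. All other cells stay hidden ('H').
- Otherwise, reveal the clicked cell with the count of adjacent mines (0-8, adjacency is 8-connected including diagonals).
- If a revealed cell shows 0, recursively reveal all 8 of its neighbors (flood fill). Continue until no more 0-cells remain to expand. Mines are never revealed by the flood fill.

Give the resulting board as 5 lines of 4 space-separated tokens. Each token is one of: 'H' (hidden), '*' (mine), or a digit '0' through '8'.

H H H H
H H H H
H H H H
1 H H H
H H H H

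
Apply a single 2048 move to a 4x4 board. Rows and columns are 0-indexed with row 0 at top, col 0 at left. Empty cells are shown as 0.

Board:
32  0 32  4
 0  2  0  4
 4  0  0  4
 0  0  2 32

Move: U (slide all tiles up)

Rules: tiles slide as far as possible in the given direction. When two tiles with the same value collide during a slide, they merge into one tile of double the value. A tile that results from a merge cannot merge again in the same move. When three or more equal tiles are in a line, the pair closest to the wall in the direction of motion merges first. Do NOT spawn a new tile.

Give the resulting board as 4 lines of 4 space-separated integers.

Answer: 32  2 32  8
 4  0  2  4
 0  0  0 32
 0  0  0  0

Derivation:
Slide up:
col 0: [32, 0, 4, 0] -> [32, 4, 0, 0]
col 1: [0, 2, 0, 0] -> [2, 0, 0, 0]
col 2: [32, 0, 0, 2] -> [32, 2, 0, 0]
col 3: [4, 4, 4, 32] -> [8, 4, 32, 0]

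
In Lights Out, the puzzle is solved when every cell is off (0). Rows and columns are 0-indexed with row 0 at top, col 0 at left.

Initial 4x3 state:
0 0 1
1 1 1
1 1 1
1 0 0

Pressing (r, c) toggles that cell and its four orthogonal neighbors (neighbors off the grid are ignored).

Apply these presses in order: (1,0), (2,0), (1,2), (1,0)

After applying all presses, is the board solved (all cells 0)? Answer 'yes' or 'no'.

Answer: yes

Derivation:
After press 1 at (1,0):
1 0 1
0 0 1
0 1 1
1 0 0

After press 2 at (2,0):
1 0 1
1 0 1
1 0 1
0 0 0

After press 3 at (1,2):
1 0 0
1 1 0
1 0 0
0 0 0

After press 4 at (1,0):
0 0 0
0 0 0
0 0 0
0 0 0

Lights still on: 0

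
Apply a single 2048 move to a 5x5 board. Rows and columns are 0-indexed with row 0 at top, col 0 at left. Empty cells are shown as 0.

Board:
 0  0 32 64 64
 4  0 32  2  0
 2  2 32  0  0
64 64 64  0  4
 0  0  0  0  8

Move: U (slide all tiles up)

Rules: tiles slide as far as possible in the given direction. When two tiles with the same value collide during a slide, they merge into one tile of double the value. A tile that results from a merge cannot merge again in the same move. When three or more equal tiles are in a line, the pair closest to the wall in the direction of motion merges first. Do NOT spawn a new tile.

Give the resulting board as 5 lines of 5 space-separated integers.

Slide up:
col 0: [0, 4, 2, 64, 0] -> [4, 2, 64, 0, 0]
col 1: [0, 0, 2, 64, 0] -> [2, 64, 0, 0, 0]
col 2: [32, 32, 32, 64, 0] -> [64, 32, 64, 0, 0]
col 3: [64, 2, 0, 0, 0] -> [64, 2, 0, 0, 0]
col 4: [64, 0, 0, 4, 8] -> [64, 4, 8, 0, 0]

Answer:  4  2 64 64 64
 2 64 32  2  4
64  0 64  0  8
 0  0  0  0  0
 0  0  0  0  0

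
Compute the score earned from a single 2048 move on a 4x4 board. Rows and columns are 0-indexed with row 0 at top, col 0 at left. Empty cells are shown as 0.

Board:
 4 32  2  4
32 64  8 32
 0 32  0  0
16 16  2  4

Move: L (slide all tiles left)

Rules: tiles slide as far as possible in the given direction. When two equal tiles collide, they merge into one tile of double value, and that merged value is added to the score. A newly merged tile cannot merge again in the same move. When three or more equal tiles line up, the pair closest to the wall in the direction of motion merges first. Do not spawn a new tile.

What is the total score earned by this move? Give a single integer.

Slide left:
row 0: [4, 32, 2, 4] -> [4, 32, 2, 4]  score +0 (running 0)
row 1: [32, 64, 8, 32] -> [32, 64, 8, 32]  score +0 (running 0)
row 2: [0, 32, 0, 0] -> [32, 0, 0, 0]  score +0 (running 0)
row 3: [16, 16, 2, 4] -> [32, 2, 4, 0]  score +32 (running 32)
Board after move:
 4 32  2  4
32 64  8 32
32  0  0  0
32  2  4  0

Answer: 32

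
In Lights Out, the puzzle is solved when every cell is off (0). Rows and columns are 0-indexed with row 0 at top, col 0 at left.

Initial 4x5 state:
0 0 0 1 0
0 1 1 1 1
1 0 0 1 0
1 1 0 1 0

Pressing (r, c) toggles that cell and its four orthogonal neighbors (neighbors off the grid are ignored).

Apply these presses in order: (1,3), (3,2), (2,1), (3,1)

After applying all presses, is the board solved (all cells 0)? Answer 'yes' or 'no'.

After press 1 at (1,3):
0 0 0 0 0
0 1 0 0 0
1 0 0 0 0
1 1 0 1 0

After press 2 at (3,2):
0 0 0 0 0
0 1 0 0 0
1 0 1 0 0
1 0 1 0 0

After press 3 at (2,1):
0 0 0 0 0
0 0 0 0 0
0 1 0 0 0
1 1 1 0 0

After press 4 at (3,1):
0 0 0 0 0
0 0 0 0 0
0 0 0 0 0
0 0 0 0 0

Lights still on: 0

Answer: yes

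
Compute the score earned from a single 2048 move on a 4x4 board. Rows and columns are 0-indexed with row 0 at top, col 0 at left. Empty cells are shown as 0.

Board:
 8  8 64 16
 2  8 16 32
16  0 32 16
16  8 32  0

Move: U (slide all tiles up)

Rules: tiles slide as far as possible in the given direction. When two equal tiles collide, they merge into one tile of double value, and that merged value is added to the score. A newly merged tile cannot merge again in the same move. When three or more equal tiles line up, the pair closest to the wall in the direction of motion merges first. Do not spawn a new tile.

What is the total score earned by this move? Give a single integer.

Answer: 112

Derivation:
Slide up:
col 0: [8, 2, 16, 16] -> [8, 2, 32, 0]  score +32 (running 32)
col 1: [8, 8, 0, 8] -> [16, 8, 0, 0]  score +16 (running 48)
col 2: [64, 16, 32, 32] -> [64, 16, 64, 0]  score +64 (running 112)
col 3: [16, 32, 16, 0] -> [16, 32, 16, 0]  score +0 (running 112)
Board after move:
 8 16 64 16
 2  8 16 32
32  0 64 16
 0  0  0  0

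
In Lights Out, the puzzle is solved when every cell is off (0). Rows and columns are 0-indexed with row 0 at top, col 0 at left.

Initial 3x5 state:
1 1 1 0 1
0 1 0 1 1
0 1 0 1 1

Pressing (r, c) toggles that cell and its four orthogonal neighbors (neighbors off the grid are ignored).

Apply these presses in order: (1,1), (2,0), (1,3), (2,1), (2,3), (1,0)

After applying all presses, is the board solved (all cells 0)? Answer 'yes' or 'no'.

Answer: no

Derivation:
After press 1 at (1,1):
1 0 1 0 1
1 0 1 1 1
0 0 0 1 1

After press 2 at (2,0):
1 0 1 0 1
0 0 1 1 1
1 1 0 1 1

After press 3 at (1,3):
1 0 1 1 1
0 0 0 0 0
1 1 0 0 1

After press 4 at (2,1):
1 0 1 1 1
0 1 0 0 0
0 0 1 0 1

After press 5 at (2,3):
1 0 1 1 1
0 1 0 1 0
0 0 0 1 0

After press 6 at (1,0):
0 0 1 1 1
1 0 0 1 0
1 0 0 1 0

Lights still on: 7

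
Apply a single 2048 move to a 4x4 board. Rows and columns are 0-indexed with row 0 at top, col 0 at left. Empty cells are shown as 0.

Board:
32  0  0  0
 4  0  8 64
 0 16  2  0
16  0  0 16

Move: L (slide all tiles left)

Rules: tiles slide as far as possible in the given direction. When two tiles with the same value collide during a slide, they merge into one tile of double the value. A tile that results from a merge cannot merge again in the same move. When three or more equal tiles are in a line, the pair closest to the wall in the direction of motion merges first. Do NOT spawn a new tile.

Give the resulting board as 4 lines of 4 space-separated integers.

Slide left:
row 0: [32, 0, 0, 0] -> [32, 0, 0, 0]
row 1: [4, 0, 8, 64] -> [4, 8, 64, 0]
row 2: [0, 16, 2, 0] -> [16, 2, 0, 0]
row 3: [16, 0, 0, 16] -> [32, 0, 0, 0]

Answer: 32  0  0  0
 4  8 64  0
16  2  0  0
32  0  0  0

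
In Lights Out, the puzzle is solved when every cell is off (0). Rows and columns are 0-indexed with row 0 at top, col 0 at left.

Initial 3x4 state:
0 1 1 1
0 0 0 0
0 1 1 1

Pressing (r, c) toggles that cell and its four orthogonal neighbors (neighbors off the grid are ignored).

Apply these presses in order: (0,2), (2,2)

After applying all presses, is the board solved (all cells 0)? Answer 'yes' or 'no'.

After press 1 at (0,2):
0 0 0 0
0 0 1 0
0 1 1 1

After press 2 at (2,2):
0 0 0 0
0 0 0 0
0 0 0 0

Lights still on: 0

Answer: yes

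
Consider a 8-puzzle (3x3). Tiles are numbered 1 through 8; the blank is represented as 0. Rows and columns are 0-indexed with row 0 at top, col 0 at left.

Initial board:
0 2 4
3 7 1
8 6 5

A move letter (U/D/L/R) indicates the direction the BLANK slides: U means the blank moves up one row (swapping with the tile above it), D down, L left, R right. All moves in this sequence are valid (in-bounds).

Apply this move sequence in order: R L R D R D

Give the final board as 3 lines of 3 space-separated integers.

Answer: 2 7 4
3 1 5
8 6 0

Derivation:
After move 1 (R):
2 0 4
3 7 1
8 6 5

After move 2 (L):
0 2 4
3 7 1
8 6 5

After move 3 (R):
2 0 4
3 7 1
8 6 5

After move 4 (D):
2 7 4
3 0 1
8 6 5

After move 5 (R):
2 7 4
3 1 0
8 6 5

After move 6 (D):
2 7 4
3 1 5
8 6 0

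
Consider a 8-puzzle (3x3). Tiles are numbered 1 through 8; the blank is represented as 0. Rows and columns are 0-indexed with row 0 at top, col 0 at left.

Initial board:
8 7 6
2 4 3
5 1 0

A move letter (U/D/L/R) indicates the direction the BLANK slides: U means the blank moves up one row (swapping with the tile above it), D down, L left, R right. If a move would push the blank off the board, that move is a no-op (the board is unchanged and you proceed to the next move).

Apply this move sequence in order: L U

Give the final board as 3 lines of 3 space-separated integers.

After move 1 (L):
8 7 6
2 4 3
5 0 1

After move 2 (U):
8 7 6
2 0 3
5 4 1

Answer: 8 7 6
2 0 3
5 4 1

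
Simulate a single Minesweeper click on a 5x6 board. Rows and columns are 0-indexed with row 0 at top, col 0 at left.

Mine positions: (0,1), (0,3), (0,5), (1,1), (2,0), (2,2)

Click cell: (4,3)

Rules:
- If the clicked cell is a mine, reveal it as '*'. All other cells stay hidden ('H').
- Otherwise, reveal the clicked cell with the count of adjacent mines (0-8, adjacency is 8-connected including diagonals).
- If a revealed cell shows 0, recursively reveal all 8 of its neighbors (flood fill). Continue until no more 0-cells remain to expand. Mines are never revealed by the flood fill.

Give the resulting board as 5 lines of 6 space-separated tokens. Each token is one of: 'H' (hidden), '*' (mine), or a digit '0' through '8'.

H H H H H H
H H H 2 2 1
H H H 1 0 0
1 2 1 1 0 0
0 0 0 0 0 0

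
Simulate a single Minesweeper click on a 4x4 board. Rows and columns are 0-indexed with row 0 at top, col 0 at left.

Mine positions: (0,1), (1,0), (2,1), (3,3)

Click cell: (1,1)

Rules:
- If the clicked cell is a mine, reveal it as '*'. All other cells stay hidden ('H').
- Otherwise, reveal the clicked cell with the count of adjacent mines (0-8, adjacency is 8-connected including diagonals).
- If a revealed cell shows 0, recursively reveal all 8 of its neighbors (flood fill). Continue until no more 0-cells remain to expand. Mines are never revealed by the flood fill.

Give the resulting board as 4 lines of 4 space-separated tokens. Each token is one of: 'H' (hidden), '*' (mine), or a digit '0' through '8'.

H H H H
H 3 H H
H H H H
H H H H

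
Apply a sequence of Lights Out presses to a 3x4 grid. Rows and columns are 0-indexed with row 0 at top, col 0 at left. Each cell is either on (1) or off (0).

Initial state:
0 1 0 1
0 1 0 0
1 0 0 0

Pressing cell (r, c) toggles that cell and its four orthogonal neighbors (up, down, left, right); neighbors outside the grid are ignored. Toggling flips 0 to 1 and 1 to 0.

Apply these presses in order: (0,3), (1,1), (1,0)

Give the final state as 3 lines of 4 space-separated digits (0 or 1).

Answer: 1 0 1 0
0 1 1 1
0 1 0 0

Derivation:
After press 1 at (0,3):
0 1 1 0
0 1 0 1
1 0 0 0

After press 2 at (1,1):
0 0 1 0
1 0 1 1
1 1 0 0

After press 3 at (1,0):
1 0 1 0
0 1 1 1
0 1 0 0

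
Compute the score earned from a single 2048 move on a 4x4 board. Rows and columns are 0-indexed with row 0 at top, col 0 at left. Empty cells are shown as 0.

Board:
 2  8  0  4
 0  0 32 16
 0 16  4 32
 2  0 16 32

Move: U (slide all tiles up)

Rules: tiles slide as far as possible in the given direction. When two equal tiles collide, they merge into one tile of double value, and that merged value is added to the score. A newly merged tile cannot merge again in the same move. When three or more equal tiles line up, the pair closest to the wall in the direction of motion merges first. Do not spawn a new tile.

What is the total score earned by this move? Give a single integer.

Answer: 68

Derivation:
Slide up:
col 0: [2, 0, 0, 2] -> [4, 0, 0, 0]  score +4 (running 4)
col 1: [8, 0, 16, 0] -> [8, 16, 0, 0]  score +0 (running 4)
col 2: [0, 32, 4, 16] -> [32, 4, 16, 0]  score +0 (running 4)
col 3: [4, 16, 32, 32] -> [4, 16, 64, 0]  score +64 (running 68)
Board after move:
 4  8 32  4
 0 16  4 16
 0  0 16 64
 0  0  0  0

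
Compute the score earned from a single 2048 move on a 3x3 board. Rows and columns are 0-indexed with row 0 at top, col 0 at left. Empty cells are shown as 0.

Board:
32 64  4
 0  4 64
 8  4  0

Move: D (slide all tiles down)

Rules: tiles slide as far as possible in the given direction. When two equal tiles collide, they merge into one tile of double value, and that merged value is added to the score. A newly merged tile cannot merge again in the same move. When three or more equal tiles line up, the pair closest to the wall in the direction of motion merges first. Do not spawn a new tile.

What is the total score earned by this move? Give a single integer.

Slide down:
col 0: [32, 0, 8] -> [0, 32, 8]  score +0 (running 0)
col 1: [64, 4, 4] -> [0, 64, 8]  score +8 (running 8)
col 2: [4, 64, 0] -> [0, 4, 64]  score +0 (running 8)
Board after move:
 0  0  0
32 64  4
 8  8 64

Answer: 8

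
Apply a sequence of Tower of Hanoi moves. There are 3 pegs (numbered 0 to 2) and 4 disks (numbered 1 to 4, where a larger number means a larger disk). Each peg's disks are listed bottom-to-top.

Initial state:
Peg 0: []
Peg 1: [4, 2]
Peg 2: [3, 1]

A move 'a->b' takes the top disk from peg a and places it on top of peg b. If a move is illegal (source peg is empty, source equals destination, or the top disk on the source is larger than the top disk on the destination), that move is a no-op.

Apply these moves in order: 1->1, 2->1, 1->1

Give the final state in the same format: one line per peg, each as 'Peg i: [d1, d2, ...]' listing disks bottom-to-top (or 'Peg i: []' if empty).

After move 1 (1->1):
Peg 0: []
Peg 1: [4, 2]
Peg 2: [3, 1]

After move 2 (2->1):
Peg 0: []
Peg 1: [4, 2, 1]
Peg 2: [3]

After move 3 (1->1):
Peg 0: []
Peg 1: [4, 2, 1]
Peg 2: [3]

Answer: Peg 0: []
Peg 1: [4, 2, 1]
Peg 2: [3]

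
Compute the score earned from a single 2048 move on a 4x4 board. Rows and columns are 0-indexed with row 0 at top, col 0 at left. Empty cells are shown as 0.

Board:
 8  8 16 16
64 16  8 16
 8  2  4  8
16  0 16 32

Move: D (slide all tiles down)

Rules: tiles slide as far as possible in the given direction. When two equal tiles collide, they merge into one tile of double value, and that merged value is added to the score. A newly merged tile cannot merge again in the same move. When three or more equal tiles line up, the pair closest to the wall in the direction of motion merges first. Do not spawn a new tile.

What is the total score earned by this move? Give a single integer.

Slide down:
col 0: [8, 64, 8, 16] -> [8, 64, 8, 16]  score +0 (running 0)
col 1: [8, 16, 2, 0] -> [0, 8, 16, 2]  score +0 (running 0)
col 2: [16, 8, 4, 16] -> [16, 8, 4, 16]  score +0 (running 0)
col 3: [16, 16, 8, 32] -> [0, 32, 8, 32]  score +32 (running 32)
Board after move:
 8  0 16  0
64  8  8 32
 8 16  4  8
16  2 16 32

Answer: 32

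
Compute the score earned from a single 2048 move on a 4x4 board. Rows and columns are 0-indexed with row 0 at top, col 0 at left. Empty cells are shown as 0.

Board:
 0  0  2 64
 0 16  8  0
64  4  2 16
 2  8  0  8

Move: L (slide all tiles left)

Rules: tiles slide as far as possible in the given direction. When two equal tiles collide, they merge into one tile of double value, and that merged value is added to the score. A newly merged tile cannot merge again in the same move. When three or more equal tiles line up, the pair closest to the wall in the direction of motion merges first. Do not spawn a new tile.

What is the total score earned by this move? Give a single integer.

Slide left:
row 0: [0, 0, 2, 64] -> [2, 64, 0, 0]  score +0 (running 0)
row 1: [0, 16, 8, 0] -> [16, 8, 0, 0]  score +0 (running 0)
row 2: [64, 4, 2, 16] -> [64, 4, 2, 16]  score +0 (running 0)
row 3: [2, 8, 0, 8] -> [2, 16, 0, 0]  score +16 (running 16)
Board after move:
 2 64  0  0
16  8  0  0
64  4  2 16
 2 16  0  0

Answer: 16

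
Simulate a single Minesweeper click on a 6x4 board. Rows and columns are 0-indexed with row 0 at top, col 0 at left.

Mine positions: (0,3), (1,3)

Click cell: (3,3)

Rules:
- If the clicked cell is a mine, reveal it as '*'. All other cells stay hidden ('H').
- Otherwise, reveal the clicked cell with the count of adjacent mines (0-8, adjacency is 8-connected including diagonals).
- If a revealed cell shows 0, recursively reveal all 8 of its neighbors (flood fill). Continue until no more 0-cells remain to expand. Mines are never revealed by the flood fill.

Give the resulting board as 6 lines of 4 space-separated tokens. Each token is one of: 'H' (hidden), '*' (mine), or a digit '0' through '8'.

0 0 2 H
0 0 2 H
0 0 1 1
0 0 0 0
0 0 0 0
0 0 0 0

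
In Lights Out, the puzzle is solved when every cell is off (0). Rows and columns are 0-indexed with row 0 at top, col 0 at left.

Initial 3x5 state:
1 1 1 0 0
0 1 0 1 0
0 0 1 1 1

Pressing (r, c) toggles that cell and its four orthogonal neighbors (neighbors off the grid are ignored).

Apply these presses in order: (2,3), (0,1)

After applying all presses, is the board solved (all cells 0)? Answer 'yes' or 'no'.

Answer: yes

Derivation:
After press 1 at (2,3):
1 1 1 0 0
0 1 0 0 0
0 0 0 0 0

After press 2 at (0,1):
0 0 0 0 0
0 0 0 0 0
0 0 0 0 0

Lights still on: 0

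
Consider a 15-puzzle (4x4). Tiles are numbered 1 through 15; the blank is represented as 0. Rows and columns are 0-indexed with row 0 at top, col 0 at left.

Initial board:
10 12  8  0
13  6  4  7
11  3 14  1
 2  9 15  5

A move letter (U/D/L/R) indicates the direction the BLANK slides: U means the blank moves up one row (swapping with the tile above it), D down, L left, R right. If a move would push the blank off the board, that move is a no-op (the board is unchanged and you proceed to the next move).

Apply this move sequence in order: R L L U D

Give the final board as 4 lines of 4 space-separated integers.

Answer: 10  6 12  8
13  0  4  7
11  3 14  1
 2  9 15  5

Derivation:
After move 1 (R):
10 12  8  0
13  6  4  7
11  3 14  1
 2  9 15  5

After move 2 (L):
10 12  0  8
13  6  4  7
11  3 14  1
 2  9 15  5

After move 3 (L):
10  0 12  8
13  6  4  7
11  3 14  1
 2  9 15  5

After move 4 (U):
10  0 12  8
13  6  4  7
11  3 14  1
 2  9 15  5

After move 5 (D):
10  6 12  8
13  0  4  7
11  3 14  1
 2  9 15  5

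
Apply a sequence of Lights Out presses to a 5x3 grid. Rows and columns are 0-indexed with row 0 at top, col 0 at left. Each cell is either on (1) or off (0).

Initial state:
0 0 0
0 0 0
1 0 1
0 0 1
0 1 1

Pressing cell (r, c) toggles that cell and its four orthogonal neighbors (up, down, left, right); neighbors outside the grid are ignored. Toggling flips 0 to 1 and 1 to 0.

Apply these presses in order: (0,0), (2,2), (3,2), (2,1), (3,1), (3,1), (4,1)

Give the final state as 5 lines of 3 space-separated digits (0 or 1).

Answer: 1 1 0
1 1 1
0 0 0
0 1 1
1 0 1

Derivation:
After press 1 at (0,0):
1 1 0
1 0 0
1 0 1
0 0 1
0 1 1

After press 2 at (2,2):
1 1 0
1 0 1
1 1 0
0 0 0
0 1 1

After press 3 at (3,2):
1 1 0
1 0 1
1 1 1
0 1 1
0 1 0

After press 4 at (2,1):
1 1 0
1 1 1
0 0 0
0 0 1
0 1 0

After press 5 at (3,1):
1 1 0
1 1 1
0 1 0
1 1 0
0 0 0

After press 6 at (3,1):
1 1 0
1 1 1
0 0 0
0 0 1
0 1 0

After press 7 at (4,1):
1 1 0
1 1 1
0 0 0
0 1 1
1 0 1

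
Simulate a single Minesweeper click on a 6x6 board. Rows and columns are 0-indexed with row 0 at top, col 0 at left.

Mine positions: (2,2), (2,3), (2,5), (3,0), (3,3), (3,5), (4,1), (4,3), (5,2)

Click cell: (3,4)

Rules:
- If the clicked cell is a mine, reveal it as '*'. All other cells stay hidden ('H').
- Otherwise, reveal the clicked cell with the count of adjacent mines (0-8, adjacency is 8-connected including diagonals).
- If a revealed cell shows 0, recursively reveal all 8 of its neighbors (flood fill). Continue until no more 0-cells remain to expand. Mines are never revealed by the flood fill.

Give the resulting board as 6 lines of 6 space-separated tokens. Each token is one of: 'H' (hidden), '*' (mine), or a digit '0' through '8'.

H H H H H H
H H H H H H
H H H H H H
H H H H 5 H
H H H H H H
H H H H H H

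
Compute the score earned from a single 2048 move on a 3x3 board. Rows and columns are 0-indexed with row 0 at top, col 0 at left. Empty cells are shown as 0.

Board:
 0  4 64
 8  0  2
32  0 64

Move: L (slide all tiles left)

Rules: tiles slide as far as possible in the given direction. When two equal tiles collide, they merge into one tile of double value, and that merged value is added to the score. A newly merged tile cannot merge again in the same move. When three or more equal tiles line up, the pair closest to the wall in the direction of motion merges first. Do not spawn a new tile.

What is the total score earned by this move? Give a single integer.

Answer: 0

Derivation:
Slide left:
row 0: [0, 4, 64] -> [4, 64, 0]  score +0 (running 0)
row 1: [8, 0, 2] -> [8, 2, 0]  score +0 (running 0)
row 2: [32, 0, 64] -> [32, 64, 0]  score +0 (running 0)
Board after move:
 4 64  0
 8  2  0
32 64  0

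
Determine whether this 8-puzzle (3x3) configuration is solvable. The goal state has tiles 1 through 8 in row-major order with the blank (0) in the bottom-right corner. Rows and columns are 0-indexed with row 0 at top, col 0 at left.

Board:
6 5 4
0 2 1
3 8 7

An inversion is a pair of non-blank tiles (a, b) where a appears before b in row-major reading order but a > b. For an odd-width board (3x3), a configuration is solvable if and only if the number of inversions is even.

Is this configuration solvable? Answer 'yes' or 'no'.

Answer: yes

Derivation:
Inversions (pairs i<j in row-major order where tile[i] > tile[j] > 0): 14
14 is even, so the puzzle is solvable.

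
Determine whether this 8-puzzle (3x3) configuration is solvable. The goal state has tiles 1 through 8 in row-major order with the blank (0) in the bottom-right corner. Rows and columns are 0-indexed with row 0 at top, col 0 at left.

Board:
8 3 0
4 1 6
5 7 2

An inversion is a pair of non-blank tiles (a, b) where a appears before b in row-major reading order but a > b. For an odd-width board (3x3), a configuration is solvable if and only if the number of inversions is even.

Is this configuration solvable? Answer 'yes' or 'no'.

Inversions (pairs i<j in row-major order where tile[i] > tile[j] > 0): 15
15 is odd, so the puzzle is not solvable.

Answer: no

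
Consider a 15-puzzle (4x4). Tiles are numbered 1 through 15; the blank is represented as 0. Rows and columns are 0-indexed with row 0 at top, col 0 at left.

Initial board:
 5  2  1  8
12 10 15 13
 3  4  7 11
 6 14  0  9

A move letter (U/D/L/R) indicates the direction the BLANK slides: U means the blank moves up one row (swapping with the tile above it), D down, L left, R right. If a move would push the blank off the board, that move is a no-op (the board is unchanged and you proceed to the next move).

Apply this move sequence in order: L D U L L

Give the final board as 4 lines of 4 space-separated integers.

After move 1 (L):
 5  2  1  8
12 10 15 13
 3  4  7 11
 6  0 14  9

After move 2 (D):
 5  2  1  8
12 10 15 13
 3  4  7 11
 6  0 14  9

After move 3 (U):
 5  2  1  8
12 10 15 13
 3  0  7 11
 6  4 14  9

After move 4 (L):
 5  2  1  8
12 10 15 13
 0  3  7 11
 6  4 14  9

After move 5 (L):
 5  2  1  8
12 10 15 13
 0  3  7 11
 6  4 14  9

Answer:  5  2  1  8
12 10 15 13
 0  3  7 11
 6  4 14  9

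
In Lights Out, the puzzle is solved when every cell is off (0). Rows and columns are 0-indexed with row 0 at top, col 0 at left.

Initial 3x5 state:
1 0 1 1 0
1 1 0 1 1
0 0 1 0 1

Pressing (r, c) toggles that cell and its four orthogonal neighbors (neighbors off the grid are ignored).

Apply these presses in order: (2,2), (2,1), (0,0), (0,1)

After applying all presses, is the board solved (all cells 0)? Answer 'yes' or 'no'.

Answer: no

Derivation:
After press 1 at (2,2):
1 0 1 1 0
1 1 1 1 1
0 1 0 1 1

After press 2 at (2,1):
1 0 1 1 0
1 0 1 1 1
1 0 1 1 1

After press 3 at (0,0):
0 1 1 1 0
0 0 1 1 1
1 0 1 1 1

After press 4 at (0,1):
1 0 0 1 0
0 1 1 1 1
1 0 1 1 1

Lights still on: 10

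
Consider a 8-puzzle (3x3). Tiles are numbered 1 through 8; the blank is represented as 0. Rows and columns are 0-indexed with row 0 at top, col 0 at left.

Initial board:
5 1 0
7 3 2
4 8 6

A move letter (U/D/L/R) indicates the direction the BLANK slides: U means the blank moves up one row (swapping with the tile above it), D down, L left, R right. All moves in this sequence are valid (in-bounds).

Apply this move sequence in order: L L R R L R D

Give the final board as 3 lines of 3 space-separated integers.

Answer: 5 1 2
7 3 0
4 8 6

Derivation:
After move 1 (L):
5 0 1
7 3 2
4 8 6

After move 2 (L):
0 5 1
7 3 2
4 8 6

After move 3 (R):
5 0 1
7 3 2
4 8 6

After move 4 (R):
5 1 0
7 3 2
4 8 6

After move 5 (L):
5 0 1
7 3 2
4 8 6

After move 6 (R):
5 1 0
7 3 2
4 8 6

After move 7 (D):
5 1 2
7 3 0
4 8 6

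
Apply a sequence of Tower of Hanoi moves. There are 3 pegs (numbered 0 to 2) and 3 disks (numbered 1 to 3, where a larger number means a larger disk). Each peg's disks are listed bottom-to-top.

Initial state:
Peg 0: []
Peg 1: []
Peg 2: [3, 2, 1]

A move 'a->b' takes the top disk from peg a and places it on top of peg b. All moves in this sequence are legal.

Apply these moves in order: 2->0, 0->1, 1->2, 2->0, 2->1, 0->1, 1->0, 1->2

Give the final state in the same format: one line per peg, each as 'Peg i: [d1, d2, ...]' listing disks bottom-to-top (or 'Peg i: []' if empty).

Answer: Peg 0: [1]
Peg 1: []
Peg 2: [3, 2]

Derivation:
After move 1 (2->0):
Peg 0: [1]
Peg 1: []
Peg 2: [3, 2]

After move 2 (0->1):
Peg 0: []
Peg 1: [1]
Peg 2: [3, 2]

After move 3 (1->2):
Peg 0: []
Peg 1: []
Peg 2: [3, 2, 1]

After move 4 (2->0):
Peg 0: [1]
Peg 1: []
Peg 2: [3, 2]

After move 5 (2->1):
Peg 0: [1]
Peg 1: [2]
Peg 2: [3]

After move 6 (0->1):
Peg 0: []
Peg 1: [2, 1]
Peg 2: [3]

After move 7 (1->0):
Peg 0: [1]
Peg 1: [2]
Peg 2: [3]

After move 8 (1->2):
Peg 0: [1]
Peg 1: []
Peg 2: [3, 2]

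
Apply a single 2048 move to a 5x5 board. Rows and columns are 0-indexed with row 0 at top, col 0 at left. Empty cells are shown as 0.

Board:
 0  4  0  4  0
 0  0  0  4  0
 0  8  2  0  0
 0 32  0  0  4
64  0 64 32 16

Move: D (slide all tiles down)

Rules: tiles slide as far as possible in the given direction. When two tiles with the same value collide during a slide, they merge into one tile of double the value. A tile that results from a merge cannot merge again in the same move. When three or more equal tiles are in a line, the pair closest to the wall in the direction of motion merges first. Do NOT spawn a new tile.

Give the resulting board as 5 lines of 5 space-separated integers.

Answer:  0  0  0  0  0
 0  0  0  0  0
 0  4  0  0  0
 0  8  2  8  4
64 32 64 32 16

Derivation:
Slide down:
col 0: [0, 0, 0, 0, 64] -> [0, 0, 0, 0, 64]
col 1: [4, 0, 8, 32, 0] -> [0, 0, 4, 8, 32]
col 2: [0, 0, 2, 0, 64] -> [0, 0, 0, 2, 64]
col 3: [4, 4, 0, 0, 32] -> [0, 0, 0, 8, 32]
col 4: [0, 0, 0, 4, 16] -> [0, 0, 0, 4, 16]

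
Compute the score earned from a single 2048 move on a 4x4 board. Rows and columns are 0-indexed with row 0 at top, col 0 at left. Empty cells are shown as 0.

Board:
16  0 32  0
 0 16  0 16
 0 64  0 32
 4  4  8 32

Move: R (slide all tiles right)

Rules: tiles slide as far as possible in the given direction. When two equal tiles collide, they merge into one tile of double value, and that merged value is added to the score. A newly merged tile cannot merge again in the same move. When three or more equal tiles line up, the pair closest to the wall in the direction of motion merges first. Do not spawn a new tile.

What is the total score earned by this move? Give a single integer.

Answer: 40

Derivation:
Slide right:
row 0: [16, 0, 32, 0] -> [0, 0, 16, 32]  score +0 (running 0)
row 1: [0, 16, 0, 16] -> [0, 0, 0, 32]  score +32 (running 32)
row 2: [0, 64, 0, 32] -> [0, 0, 64, 32]  score +0 (running 32)
row 3: [4, 4, 8, 32] -> [0, 8, 8, 32]  score +8 (running 40)
Board after move:
 0  0 16 32
 0  0  0 32
 0  0 64 32
 0  8  8 32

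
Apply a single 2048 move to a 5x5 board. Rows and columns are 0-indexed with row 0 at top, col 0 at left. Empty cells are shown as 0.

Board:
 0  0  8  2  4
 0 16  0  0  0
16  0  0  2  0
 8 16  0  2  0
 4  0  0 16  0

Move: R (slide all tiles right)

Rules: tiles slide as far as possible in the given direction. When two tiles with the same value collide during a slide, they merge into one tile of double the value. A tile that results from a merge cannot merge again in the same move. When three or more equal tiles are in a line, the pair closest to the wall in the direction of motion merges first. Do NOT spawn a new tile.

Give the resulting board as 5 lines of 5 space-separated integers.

Answer:  0  0  8  2  4
 0  0  0  0 16
 0  0  0 16  2
 0  0  8 16  2
 0  0  0  4 16

Derivation:
Slide right:
row 0: [0, 0, 8, 2, 4] -> [0, 0, 8, 2, 4]
row 1: [0, 16, 0, 0, 0] -> [0, 0, 0, 0, 16]
row 2: [16, 0, 0, 2, 0] -> [0, 0, 0, 16, 2]
row 3: [8, 16, 0, 2, 0] -> [0, 0, 8, 16, 2]
row 4: [4, 0, 0, 16, 0] -> [0, 0, 0, 4, 16]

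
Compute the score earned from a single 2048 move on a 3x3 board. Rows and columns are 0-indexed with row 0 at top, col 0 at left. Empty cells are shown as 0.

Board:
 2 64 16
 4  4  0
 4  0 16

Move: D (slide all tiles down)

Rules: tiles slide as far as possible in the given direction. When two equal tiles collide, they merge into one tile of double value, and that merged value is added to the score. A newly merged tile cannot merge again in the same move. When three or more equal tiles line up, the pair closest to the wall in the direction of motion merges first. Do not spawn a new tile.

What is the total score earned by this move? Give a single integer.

Answer: 40

Derivation:
Slide down:
col 0: [2, 4, 4] -> [0, 2, 8]  score +8 (running 8)
col 1: [64, 4, 0] -> [0, 64, 4]  score +0 (running 8)
col 2: [16, 0, 16] -> [0, 0, 32]  score +32 (running 40)
Board after move:
 0  0  0
 2 64  0
 8  4 32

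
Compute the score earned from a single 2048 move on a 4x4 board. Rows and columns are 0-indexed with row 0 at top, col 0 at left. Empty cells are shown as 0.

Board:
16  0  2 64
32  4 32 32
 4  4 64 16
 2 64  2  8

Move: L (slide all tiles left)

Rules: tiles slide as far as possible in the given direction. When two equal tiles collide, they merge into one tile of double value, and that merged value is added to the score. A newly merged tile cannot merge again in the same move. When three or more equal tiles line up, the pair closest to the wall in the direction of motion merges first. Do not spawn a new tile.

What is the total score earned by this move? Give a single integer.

Slide left:
row 0: [16, 0, 2, 64] -> [16, 2, 64, 0]  score +0 (running 0)
row 1: [32, 4, 32, 32] -> [32, 4, 64, 0]  score +64 (running 64)
row 2: [4, 4, 64, 16] -> [8, 64, 16, 0]  score +8 (running 72)
row 3: [2, 64, 2, 8] -> [2, 64, 2, 8]  score +0 (running 72)
Board after move:
16  2 64  0
32  4 64  0
 8 64 16  0
 2 64  2  8

Answer: 72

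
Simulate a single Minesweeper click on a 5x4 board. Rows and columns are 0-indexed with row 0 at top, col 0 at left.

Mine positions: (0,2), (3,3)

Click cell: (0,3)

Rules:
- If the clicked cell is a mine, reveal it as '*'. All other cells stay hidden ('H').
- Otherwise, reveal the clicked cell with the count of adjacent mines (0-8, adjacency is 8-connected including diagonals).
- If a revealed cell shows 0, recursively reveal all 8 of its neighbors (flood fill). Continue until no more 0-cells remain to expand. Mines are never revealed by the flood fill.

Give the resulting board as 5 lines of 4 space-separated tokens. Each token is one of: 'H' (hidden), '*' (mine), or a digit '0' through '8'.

H H H 1
H H H H
H H H H
H H H H
H H H H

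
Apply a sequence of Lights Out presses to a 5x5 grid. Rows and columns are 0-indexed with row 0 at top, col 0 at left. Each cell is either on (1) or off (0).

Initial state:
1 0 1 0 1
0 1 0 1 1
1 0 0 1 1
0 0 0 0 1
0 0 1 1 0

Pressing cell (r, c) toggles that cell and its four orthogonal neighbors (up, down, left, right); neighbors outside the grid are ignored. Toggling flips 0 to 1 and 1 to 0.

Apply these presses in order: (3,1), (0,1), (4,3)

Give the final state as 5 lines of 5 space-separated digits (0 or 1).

After press 1 at (3,1):
1 0 1 0 1
0 1 0 1 1
1 1 0 1 1
1 1 1 0 1
0 1 1 1 0

After press 2 at (0,1):
0 1 0 0 1
0 0 0 1 1
1 1 0 1 1
1 1 1 0 1
0 1 1 1 0

After press 3 at (4,3):
0 1 0 0 1
0 0 0 1 1
1 1 0 1 1
1 1 1 1 1
0 1 0 0 1

Answer: 0 1 0 0 1
0 0 0 1 1
1 1 0 1 1
1 1 1 1 1
0 1 0 0 1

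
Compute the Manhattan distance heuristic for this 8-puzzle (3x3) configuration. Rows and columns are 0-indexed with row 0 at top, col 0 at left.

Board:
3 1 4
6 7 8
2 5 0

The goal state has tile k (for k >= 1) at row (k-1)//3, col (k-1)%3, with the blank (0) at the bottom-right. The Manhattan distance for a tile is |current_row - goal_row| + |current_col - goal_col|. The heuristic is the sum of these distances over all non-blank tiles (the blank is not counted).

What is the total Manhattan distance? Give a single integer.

Answer: 16

Derivation:
Tile 3: (0,0)->(0,2) = 2
Tile 1: (0,1)->(0,0) = 1
Tile 4: (0,2)->(1,0) = 3
Tile 6: (1,0)->(1,2) = 2
Tile 7: (1,1)->(2,0) = 2
Tile 8: (1,2)->(2,1) = 2
Tile 2: (2,0)->(0,1) = 3
Tile 5: (2,1)->(1,1) = 1
Sum: 2 + 1 + 3 + 2 + 2 + 2 + 3 + 1 = 16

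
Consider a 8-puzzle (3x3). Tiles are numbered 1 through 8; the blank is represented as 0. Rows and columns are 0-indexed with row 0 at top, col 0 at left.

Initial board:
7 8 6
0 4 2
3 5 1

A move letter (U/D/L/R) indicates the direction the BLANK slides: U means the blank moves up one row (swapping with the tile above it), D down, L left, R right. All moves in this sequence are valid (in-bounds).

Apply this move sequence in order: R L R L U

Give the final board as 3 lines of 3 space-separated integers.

Answer: 0 8 6
7 4 2
3 5 1

Derivation:
After move 1 (R):
7 8 6
4 0 2
3 5 1

After move 2 (L):
7 8 6
0 4 2
3 5 1

After move 3 (R):
7 8 6
4 0 2
3 5 1

After move 4 (L):
7 8 6
0 4 2
3 5 1

After move 5 (U):
0 8 6
7 4 2
3 5 1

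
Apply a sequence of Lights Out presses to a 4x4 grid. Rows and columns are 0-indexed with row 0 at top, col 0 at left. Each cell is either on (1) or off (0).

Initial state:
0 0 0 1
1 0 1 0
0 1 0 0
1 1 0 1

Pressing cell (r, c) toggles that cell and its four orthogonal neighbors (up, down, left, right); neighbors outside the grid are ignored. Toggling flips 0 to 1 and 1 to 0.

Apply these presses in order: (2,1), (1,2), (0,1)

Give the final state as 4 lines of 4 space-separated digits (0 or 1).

After press 1 at (2,1):
0 0 0 1
1 1 1 0
1 0 1 0
1 0 0 1

After press 2 at (1,2):
0 0 1 1
1 0 0 1
1 0 0 0
1 0 0 1

After press 3 at (0,1):
1 1 0 1
1 1 0 1
1 0 0 0
1 0 0 1

Answer: 1 1 0 1
1 1 0 1
1 0 0 0
1 0 0 1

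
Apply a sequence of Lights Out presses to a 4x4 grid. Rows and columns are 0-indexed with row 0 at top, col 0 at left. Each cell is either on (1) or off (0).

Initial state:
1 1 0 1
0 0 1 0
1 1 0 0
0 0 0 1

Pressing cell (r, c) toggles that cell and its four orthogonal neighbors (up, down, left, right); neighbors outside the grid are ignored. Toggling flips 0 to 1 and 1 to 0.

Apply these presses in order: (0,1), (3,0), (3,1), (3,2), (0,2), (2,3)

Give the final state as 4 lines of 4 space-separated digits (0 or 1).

After press 1 at (0,1):
0 0 1 1
0 1 1 0
1 1 0 0
0 0 0 1

After press 2 at (3,0):
0 0 1 1
0 1 1 0
0 1 0 0
1 1 0 1

After press 3 at (3,1):
0 0 1 1
0 1 1 0
0 0 0 0
0 0 1 1

After press 4 at (3,2):
0 0 1 1
0 1 1 0
0 0 1 0
0 1 0 0

After press 5 at (0,2):
0 1 0 0
0 1 0 0
0 0 1 0
0 1 0 0

After press 6 at (2,3):
0 1 0 0
0 1 0 1
0 0 0 1
0 1 0 1

Answer: 0 1 0 0
0 1 0 1
0 0 0 1
0 1 0 1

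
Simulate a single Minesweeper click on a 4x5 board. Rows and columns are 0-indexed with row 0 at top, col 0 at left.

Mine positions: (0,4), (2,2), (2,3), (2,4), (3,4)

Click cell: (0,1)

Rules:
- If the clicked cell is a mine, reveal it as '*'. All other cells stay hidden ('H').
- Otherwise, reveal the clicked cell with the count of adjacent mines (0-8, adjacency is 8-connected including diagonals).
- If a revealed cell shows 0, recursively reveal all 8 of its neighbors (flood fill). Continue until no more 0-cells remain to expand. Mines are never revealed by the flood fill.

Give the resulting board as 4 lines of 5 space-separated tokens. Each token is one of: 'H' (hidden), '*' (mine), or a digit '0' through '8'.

0 0 0 1 H
0 1 2 4 H
0 1 H H H
0 1 H H H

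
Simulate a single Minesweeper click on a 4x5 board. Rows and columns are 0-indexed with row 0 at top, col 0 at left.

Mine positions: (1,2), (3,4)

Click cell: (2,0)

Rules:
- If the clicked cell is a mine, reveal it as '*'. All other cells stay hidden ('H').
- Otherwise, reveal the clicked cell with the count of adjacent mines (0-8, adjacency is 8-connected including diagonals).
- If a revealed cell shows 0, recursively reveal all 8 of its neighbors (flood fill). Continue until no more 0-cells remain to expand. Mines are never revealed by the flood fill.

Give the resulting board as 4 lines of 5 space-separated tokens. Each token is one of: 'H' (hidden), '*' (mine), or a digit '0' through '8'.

0 1 H H H
0 1 H H H
0 1 1 2 H
0 0 0 1 H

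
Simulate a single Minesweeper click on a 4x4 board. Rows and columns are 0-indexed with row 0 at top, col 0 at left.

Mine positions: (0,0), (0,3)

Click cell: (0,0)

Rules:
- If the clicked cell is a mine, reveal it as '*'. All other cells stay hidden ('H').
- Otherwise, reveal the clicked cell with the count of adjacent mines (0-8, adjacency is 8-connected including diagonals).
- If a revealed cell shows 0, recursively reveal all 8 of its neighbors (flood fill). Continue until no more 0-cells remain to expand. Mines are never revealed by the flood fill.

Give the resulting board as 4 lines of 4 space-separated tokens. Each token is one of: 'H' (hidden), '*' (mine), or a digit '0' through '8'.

* H H H
H H H H
H H H H
H H H H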